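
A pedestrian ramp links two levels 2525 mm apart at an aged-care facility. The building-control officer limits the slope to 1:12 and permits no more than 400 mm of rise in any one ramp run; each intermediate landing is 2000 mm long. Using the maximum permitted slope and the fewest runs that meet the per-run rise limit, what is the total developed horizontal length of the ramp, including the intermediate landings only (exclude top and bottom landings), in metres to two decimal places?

42.30 m

At most 400 each: 2525/400 = 6.31, giving 7 ramp runs. That means 6 intermediate landings.
Horizontal run for 2525 mm of rise at 1:12 is 2525 × 12 = 30300 mm.
Intermediate landings: 6 × 2000 = 12000 mm.
Developed length = 30300 + 12000 = 42300 mm.
= 42.30 m.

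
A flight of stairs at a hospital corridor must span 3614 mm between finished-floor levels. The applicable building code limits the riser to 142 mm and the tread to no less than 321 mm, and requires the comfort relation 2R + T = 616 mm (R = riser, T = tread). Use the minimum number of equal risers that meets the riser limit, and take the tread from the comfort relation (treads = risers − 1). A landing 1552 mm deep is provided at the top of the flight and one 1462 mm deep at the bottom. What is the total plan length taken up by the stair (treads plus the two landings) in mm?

11464 mm

⌈3614/142⌉ = 26 risers.
Each riser is 3614/26 = 139 mm (≤ 142 mm).
From 2R + T = 616: T = 616 − 278 = 338 mm.
Going = (26 − 1) × 338 = 8450 mm.
Add landings: 8450 + 1552 + 1462 = 11464 mm.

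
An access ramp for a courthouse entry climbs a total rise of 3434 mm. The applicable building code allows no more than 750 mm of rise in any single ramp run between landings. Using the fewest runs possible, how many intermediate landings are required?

At most 750 each: 3434/750 = 4.58, giving 5 ramp runs.
5 runs are separated by 4 intermediate landings.

4 intermediate landings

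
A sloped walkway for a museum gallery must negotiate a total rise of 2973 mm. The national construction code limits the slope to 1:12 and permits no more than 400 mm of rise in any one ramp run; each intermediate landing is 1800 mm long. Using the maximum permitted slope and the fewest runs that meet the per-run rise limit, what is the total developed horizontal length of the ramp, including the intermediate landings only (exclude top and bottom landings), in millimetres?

2973 / 400 = 7.433 → round up to 8 ramp runs. That means 7 intermediate landings.
Horizontal run for 2973 mm of rise at 1:12 is 2973 × 12 = 35676 mm.
Intermediate landings: 7 × 1800 = 12600 mm.
Developed length = 35676 + 12600 = 48276 mm.

48276 mm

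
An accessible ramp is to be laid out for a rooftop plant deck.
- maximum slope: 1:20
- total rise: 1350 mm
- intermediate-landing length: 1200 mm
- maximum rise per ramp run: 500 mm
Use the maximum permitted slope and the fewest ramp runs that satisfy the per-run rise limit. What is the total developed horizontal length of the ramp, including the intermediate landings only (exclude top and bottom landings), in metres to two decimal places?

29.40 m

1350 / 500 = 2.700 → round up to 3 ramp runs. That means 2 intermediate landings.
Ramp run (horizontal) at 1:20: 1350 × 20 = 27000 mm.
2 intermediate landings contribute 2 × 1200 = 2400 mm.
Total developed length = 27000 + 2400 = 29400 mm.
= 29.40 m.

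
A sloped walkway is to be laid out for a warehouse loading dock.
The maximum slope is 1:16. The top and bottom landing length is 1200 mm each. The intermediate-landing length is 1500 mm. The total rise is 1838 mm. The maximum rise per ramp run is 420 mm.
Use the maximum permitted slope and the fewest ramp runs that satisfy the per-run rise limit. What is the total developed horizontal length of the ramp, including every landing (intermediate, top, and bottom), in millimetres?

37808 mm

⌈1838/420⌉ = 5 ramp runs. That means 4 intermediate landings.
Ramp run (horizontal) at 1:16: 1838 × 16 = 29408 mm.
4 intermediate landings contribute 4 × 1500 = 6000 mm.
Top and bottom landings: 2 × 1200 = 2400 mm.
Total = 29408 + 6000 + 2400 = 37808 mm.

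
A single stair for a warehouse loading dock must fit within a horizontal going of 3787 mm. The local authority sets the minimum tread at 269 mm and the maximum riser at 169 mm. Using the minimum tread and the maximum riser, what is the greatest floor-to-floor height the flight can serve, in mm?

2535 mm

3787 / 269 = 14.08, so 14 treads fit.
Risers = treads + 1 = 15.
Maximum height = 15 × 169 = 2535 mm.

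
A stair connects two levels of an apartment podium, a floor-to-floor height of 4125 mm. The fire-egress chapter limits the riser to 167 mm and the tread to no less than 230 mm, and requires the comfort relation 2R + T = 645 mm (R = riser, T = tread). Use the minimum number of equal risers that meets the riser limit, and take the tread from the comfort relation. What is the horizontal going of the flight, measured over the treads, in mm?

7560 mm

⌈4125/167⌉ = 25 risers.
R = 4125 ÷ 25 = 165 mm.
Tread T = 645 − 2 × 165 = 315 mm (≥ 230 mm).
Treads = 25 − 1 = 24; going = 24 × 315 = 7560 mm.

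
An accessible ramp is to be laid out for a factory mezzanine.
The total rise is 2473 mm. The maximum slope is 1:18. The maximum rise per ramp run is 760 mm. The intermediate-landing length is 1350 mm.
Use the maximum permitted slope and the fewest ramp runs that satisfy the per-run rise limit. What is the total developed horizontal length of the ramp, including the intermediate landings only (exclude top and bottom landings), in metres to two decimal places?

2473 / 760 = 3.25, so 4 ramp runs are needed. That means 3 intermediate landings.
Horizontal run for 2473 mm of rise at 1:18 is 2473 × 18 = 44514 mm.
Intermediate landings: 3 × 1350 = 4050 mm.
Total developed length = 44514 + 4050 = 48564 mm.
= 48.56 m.

48.56 m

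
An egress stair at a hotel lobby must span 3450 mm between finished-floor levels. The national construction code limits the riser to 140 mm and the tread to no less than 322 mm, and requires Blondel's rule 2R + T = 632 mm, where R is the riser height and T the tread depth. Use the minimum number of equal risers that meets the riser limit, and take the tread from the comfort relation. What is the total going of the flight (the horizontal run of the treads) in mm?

8544 mm

3450 / 140 = 24.643 → round up to 25 risers.
R = 3450 ÷ 25 = 138 mm.
T = 632 − 2·138 = 356 mm, which satisfies the 322 mm minimum.
Treads = 25 − 1 = 24; going = 24 × 356 = 8544 mm.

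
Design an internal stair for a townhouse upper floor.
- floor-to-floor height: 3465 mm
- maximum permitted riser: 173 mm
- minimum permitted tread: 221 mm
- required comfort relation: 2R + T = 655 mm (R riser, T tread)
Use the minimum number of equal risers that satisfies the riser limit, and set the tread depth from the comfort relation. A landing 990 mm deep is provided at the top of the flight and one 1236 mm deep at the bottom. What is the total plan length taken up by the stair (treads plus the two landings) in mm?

8726 mm

3465 / 173 = 20.03, so 21 risers are needed.
R = 3465 ÷ 21 = 165 mm.
T = 655 − 2·165 = 325 mm, which satisfies the 221 mm minimum.
Treads = 21 − 1 = 20; going = 20 × 325 = 6500 mm.
Add landings: 6500 + 990 + 1236 = 8726 mm.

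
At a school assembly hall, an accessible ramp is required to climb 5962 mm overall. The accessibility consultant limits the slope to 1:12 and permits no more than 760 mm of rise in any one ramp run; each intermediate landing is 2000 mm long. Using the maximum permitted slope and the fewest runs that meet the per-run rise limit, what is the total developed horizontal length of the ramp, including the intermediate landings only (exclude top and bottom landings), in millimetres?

85544 mm

5962 / 760 = 7.84, so 8 ramp runs are needed. That means 7 intermediate landings.
Ramp run (horizontal) at 1:12: 5962 × 12 = 71544 mm.
7 intermediate landings contribute 7 × 2000 = 14000 mm.
Developed length = 71544 + 14000 = 85544 mm.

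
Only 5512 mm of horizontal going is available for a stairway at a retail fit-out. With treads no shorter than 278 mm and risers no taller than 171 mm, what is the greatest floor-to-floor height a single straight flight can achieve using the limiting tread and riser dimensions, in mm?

Treads that fit: ⌊5512 / 278⌋ = 19.
Risers = treads + 1 = 20.
Maximum height = 20 × 171 = 3420 mm.

3420 mm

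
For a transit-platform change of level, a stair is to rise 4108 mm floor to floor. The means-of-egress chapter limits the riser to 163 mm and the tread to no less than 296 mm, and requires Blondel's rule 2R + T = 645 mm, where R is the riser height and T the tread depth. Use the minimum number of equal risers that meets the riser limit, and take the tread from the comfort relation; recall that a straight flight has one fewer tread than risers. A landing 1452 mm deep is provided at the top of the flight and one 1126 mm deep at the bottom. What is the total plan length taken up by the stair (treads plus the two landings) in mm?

4108 / 163 = 25.202 → round up to 26 risers.
Each riser is 4108/26 = 158 mm (≤ 163 mm).
Tread T = 645 − 2 × 158 = 329 mm (≥ 296 mm).
Treads = 26 − 1 = 25; going = 25 × 329 = 8225 mm.
Enclosure = 8225 + 1452 + 1126 = 10803 mm.

10803 mm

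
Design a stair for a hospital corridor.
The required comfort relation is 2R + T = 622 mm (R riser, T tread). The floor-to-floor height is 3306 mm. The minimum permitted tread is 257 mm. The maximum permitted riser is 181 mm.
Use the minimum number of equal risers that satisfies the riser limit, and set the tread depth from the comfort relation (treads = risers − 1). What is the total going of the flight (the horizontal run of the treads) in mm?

4932 mm

⌈3306/181⌉ = 19 risers.
Each riser is 3306/19 = 174 mm (≤ 181 mm).
T = 622 − 2·174 = 274 mm, which satisfies the 257 mm minimum.
Treads = 19 − 1 = 18; going = 18 × 274 = 4932 mm.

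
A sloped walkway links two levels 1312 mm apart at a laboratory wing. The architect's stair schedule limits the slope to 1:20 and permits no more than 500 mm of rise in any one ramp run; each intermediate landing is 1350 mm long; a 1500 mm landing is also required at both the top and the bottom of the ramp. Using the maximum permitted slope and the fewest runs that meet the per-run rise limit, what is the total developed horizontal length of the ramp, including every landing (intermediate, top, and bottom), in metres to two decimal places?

31.94 m

1312 / 500 = 2.62, so 3 ramp runs are needed. That means 2 intermediate landings.
Ramp run (horizontal) at 1:20: 1312 × 20 = 26240 mm.
2 intermediate landings contribute 2 × 1350 = 2700 mm.
Top and bottom landings: 2 × 1500 = 3000 mm.
Total = 26240 + 2700 + 3000 = 31940 mm.
= 31.94 m.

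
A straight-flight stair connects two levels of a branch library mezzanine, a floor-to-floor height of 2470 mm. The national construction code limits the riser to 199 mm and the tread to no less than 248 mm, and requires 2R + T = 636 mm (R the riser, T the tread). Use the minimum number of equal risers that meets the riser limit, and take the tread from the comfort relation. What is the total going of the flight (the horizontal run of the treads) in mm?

3072 mm

At most 199 each: 2470/199 = 12.41, giving 13 risers.
Riser R = 2470 / 13 = 190 mm, within the 199 mm limit.
From 2R + T = 636: T = 636 − 380 = 256 mm.
13 risers give 12 treads; going = 12 × 256 = 3072 mm.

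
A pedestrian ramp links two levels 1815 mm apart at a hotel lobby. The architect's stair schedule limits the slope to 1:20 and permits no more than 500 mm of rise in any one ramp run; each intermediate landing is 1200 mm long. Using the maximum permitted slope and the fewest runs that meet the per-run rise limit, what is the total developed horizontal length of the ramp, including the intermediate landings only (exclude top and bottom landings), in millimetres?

⌈1815/500⌉ = 4 ramp runs. That means 3 intermediate landings.
Ramp run (horizontal) at 1:20: 1815 × 20 = 36300 mm.
Intermediate landings: 3 × 1200 = 3600 mm.
Total developed length = 36300 + 3600 = 39900 mm.

39900 mm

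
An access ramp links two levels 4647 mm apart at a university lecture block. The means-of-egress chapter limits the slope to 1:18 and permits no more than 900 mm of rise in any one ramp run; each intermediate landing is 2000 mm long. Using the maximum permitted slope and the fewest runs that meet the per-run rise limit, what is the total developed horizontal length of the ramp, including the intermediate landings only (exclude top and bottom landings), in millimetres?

4647 / 900 = 5.16, so 6 ramp runs are needed. That means 5 intermediate landings.
Ramp run (horizontal) at 1:18: 4647 × 18 = 83646 mm.
Intermediate landings: 5 × 2000 = 10000 mm.
Total developed length = 83646 + 10000 = 93646 mm.

93646 mm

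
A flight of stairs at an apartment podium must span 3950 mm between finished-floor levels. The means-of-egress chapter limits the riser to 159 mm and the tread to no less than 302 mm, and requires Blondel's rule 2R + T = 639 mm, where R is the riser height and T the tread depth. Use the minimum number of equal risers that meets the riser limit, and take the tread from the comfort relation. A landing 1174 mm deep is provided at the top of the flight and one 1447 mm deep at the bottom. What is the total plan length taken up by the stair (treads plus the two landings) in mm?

⌈3950/159⌉ = 25 risers.
Each riser is 3950/25 = 158 mm (≤ 159 mm).
Tread T = 639 − 2 × 158 = 323 mm (≥ 302 mm).
Treads = 25 − 1 = 24; going = 24 × 323 = 7752 mm.
Add landings: 7752 + 1174 + 1447 = 10373 mm.

10373 mm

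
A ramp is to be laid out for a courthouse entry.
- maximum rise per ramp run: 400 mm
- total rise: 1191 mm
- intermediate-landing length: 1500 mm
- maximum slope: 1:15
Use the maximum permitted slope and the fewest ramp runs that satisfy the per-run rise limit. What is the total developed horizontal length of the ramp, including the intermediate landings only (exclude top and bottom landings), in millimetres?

20865 mm

At most 400 each: 1191/400 = 2.98, giving 3 ramp runs. That means 2 intermediate landings.
Horizontal run for 1191 mm of rise at 1:15 is 1191 × 15 = 17865 mm.
Intermediate landings: 2 × 1500 = 3000 mm.
Total developed length = 17865 + 3000 = 20865 mm.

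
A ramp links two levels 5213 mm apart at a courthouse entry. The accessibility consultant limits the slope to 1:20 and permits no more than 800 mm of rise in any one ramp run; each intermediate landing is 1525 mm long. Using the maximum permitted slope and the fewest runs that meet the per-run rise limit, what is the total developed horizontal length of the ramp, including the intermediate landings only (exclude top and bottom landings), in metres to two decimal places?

113.41 m

5213 / 800 = 6.516 → round up to 7 ramp runs. That means 6 intermediate landings.
Horizontal run for 5213 mm of rise at 1:20 is 5213 × 20 = 104260 mm.
6 intermediate landings contribute 6 × 1525 = 9150 mm.
Total developed length = 104260 + 9150 = 113410 mm.
= 113.41 m.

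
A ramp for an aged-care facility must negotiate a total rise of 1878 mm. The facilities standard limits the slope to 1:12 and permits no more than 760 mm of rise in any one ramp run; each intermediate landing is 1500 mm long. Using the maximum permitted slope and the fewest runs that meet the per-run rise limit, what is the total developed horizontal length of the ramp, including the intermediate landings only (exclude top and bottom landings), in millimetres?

25536 mm

At most 760 each: 1878/760 = 2.47, giving 3 ramp runs. That means 2 intermediate landings.
Ramp run (horizontal) at 1:12: 1878 × 12 = 22536 mm.
Intermediate landings: 2 × 1500 = 3000 mm.
Developed length = 22536 + 3000 = 25536 mm.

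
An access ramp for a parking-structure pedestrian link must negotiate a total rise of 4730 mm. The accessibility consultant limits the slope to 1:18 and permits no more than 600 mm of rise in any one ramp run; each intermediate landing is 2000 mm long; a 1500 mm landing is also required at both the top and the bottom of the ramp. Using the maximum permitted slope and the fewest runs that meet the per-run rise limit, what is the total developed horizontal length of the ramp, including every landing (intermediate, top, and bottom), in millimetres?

102140 mm

At most 600 each: 4730/600 = 7.88, giving 8 ramp runs. That means 7 intermediate landings.
Ramp run (horizontal) at 1:18: 4730 × 18 = 85140 mm.
7 intermediate landings contribute 7 × 2000 = 14000 mm.
Top and bottom landings: 2 × 1500 = 3000 mm.
Total = 85140 + 14000 + 3000 = 102140 mm.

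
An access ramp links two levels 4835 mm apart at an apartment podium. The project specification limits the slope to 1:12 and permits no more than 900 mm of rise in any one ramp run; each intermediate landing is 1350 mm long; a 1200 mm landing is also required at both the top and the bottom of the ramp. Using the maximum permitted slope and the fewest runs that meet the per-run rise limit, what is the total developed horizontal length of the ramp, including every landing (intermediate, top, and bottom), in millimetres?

67170 mm

⌈4835/900⌉ = 6 ramp runs. That means 5 intermediate landings.
Ramp run (horizontal) at 1:12: 4835 × 12 = 58020 mm.
Intermediate landings: 5 × 1350 = 6750 mm.
Top and bottom landings: 2 × 1200 = 2400 mm.
Total = 58020 + 6750 + 2400 = 67170 mm.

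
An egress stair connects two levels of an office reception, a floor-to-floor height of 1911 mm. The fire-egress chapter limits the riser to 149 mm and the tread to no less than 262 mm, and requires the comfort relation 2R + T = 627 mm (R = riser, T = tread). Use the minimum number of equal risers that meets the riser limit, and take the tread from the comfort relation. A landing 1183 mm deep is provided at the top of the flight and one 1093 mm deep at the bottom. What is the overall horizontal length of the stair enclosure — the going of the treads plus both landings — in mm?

At most 149 each: 1911/149 = 12.83, giving 13 risers.
Riser R = 1911 / 13 = 147 mm, within the 149 mm limit.
From 2R + T = 627: T = 627 − 294 = 333 mm.
Going = (13 − 1) × 333 = 3996 mm.
Add landings: 3996 + 1183 + 1093 = 6272 mm.

6272 mm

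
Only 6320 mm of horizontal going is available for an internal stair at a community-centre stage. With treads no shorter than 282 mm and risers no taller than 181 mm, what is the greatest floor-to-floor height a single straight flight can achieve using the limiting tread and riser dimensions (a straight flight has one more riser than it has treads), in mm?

4163 mm

Treads that fit: ⌊6320 / 282⌋ = 22.
Risers = treads + 1 = 23.
Maximum height = 23 × 181 = 4163 mm.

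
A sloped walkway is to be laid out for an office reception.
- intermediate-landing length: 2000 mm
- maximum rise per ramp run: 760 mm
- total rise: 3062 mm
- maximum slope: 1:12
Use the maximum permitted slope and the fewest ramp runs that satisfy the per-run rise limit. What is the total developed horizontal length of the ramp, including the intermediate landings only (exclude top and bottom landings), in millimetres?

44744 mm

⌈3062/760⌉ = 5 ramp runs. That means 4 intermediate landings.
Ramp run (horizontal) at 1:12: 3062 × 12 = 36744 mm.
Intermediate landings: 4 × 2000 = 8000 mm.
Total developed length = 36744 + 8000 = 44744 mm.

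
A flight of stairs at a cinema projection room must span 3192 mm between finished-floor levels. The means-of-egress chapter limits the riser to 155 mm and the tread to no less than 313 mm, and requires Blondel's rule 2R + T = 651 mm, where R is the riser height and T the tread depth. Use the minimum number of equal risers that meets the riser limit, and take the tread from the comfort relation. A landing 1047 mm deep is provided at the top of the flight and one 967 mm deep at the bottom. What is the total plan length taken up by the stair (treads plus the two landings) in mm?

3192 / 155 = 20.59, so 21 risers are needed.
Each riser is 3192/21 = 152 mm (≤ 155 mm).
From 2R + T = 651: T = 651 − 304 = 347 mm.
Treads = 21 − 1 = 20; going = 20 × 347 = 6940 mm.
Enclosure = 6940 + 1047 + 967 = 8954 mm.

8954 mm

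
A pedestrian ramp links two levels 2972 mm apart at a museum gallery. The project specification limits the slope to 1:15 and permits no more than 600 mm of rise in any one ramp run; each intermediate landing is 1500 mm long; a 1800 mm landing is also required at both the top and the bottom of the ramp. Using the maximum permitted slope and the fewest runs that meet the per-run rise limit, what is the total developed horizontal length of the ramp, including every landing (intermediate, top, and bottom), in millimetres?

⌈2972/600⌉ = 5 ramp runs. That means 4 intermediate landings.
Horizontal run for 2972 mm of rise at 1:15 is 2972 × 15 = 44580 mm.
4 intermediate landings contribute 4 × 1500 = 6000 mm.
Top and bottom landings: 2 × 1800 = 3600 mm.
Total = 44580 + 6000 + 3600 = 54180 mm.

54180 mm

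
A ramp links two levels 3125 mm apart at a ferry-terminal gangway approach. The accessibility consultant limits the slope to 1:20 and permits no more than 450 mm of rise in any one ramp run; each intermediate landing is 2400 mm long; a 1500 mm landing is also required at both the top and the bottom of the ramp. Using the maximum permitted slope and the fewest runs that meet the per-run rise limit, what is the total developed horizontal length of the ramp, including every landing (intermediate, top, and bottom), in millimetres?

79900 mm

3125 / 450 = 6.94, so 7 ramp runs are needed. That means 6 intermediate landings.
Ramp run (horizontal) at 1:20: 3125 × 20 = 62500 mm.
Intermediate landings: 6 × 2400 = 14400 mm.
Top and bottom landings: 2 × 1500 = 3000 mm.
Total = 62500 + 14400 + 3000 = 79900 mm.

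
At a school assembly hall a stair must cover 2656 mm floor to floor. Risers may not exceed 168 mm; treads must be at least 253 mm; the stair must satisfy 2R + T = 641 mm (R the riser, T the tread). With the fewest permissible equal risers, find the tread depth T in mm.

309 mm

2656 / 168 = 15.81, so 16 risers are needed.
R = 2656 ÷ 16 = 166 mm.
Tread T = 641 − 2 × 166 = 309 mm (≥ 253 mm).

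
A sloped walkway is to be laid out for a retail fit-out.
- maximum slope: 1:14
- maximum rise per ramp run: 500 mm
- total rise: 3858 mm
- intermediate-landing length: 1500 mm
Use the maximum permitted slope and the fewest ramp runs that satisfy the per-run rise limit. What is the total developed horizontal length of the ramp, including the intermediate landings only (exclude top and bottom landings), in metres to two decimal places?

At most 500 each: 3858/500 = 7.72, giving 8 ramp runs. That means 7 intermediate landings.
Horizontal run for 3858 mm of rise at 1:14 is 3858 × 14 = 54012 mm.
7 intermediate landings contribute 7 × 1500 = 10500 mm.
Developed length = 54012 + 10500 = 64512 mm.
= 64.51 m.

64.51 m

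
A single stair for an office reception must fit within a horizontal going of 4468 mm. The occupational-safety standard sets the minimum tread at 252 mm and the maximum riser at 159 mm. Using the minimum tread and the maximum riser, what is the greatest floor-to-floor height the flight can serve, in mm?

2862 mm

Treads that fit: ⌊4468 / 252⌋ = 17.
Risers = treads + 1 = 18.
Maximum height = 18 × 159 = 2862 mm.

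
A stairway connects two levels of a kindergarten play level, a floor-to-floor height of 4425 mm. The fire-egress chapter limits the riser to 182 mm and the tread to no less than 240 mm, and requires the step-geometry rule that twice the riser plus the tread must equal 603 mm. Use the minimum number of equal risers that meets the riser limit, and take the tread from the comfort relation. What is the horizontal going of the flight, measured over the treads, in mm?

At most 182 each: 4425/182 = 24.31, giving 25 risers.
Each riser is 4425/25 = 177 mm (≤ 182 mm).
T = 603 − 2·177 = 249 mm, which satisfies the 240 mm minimum.
Going = (25 − 1) × 249 = 5976 mm.

5976 mm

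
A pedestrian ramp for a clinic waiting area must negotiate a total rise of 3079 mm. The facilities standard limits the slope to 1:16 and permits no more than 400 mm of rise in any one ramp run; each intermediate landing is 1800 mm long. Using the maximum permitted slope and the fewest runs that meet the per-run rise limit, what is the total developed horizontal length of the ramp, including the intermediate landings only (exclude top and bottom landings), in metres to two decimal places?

61.86 m

3079 / 400 = 7.70, so 8 ramp runs are needed. That means 7 intermediate landings.
Horizontal run for 3079 mm of rise at 1:16 is 3079 × 16 = 49264 mm.
Intermediate landings: 7 × 1800 = 12600 mm.
Developed length = 49264 + 12600 = 61864 mm.
= 61.86 m.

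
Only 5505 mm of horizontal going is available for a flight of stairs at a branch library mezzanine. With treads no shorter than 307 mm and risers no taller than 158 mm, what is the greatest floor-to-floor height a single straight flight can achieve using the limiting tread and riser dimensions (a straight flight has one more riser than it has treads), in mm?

2844 mm

Treads that fit: ⌊5505 / 307⌋ = 17.
Risers = treads + 1 = 18.
Maximum height = 18 × 158 = 2844 mm.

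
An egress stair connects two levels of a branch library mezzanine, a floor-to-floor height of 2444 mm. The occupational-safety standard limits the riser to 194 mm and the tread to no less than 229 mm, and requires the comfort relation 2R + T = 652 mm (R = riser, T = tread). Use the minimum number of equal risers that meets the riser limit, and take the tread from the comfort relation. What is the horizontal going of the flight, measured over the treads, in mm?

3312 mm

⌈2444/194⌉ = 13 risers.
Riser R = 2444 / 13 = 188 mm, within the 194 mm limit.
From 2R + T = 652: T = 652 − 376 = 276 mm.
13 risers give 12 treads; going = 12 × 276 = 3312 mm.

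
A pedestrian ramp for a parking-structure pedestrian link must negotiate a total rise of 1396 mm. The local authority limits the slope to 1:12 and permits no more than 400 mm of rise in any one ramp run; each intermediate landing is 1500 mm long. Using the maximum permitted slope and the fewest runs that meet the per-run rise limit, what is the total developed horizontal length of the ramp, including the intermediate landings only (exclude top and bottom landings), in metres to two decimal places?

⌈1396/400⌉ = 4 ramp runs. That means 3 intermediate landings.
Ramp run (horizontal) at 1:12: 1396 × 12 = 16752 mm.
Intermediate landings: 3 × 1500 = 4500 mm.
Total developed length = 16752 + 4500 = 21252 mm.
= 21.25 m.

21.25 m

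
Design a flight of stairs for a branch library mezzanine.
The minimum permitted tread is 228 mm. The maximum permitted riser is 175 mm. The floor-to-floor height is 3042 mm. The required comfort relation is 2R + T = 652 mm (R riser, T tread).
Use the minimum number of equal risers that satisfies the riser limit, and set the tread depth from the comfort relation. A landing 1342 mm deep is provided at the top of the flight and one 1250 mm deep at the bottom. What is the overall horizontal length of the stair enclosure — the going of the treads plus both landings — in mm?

7930 mm

At most 175 each: 3042/175 = 17.38, giving 18 risers.
Riser R = 3042 / 18 = 169 mm, within the 175 mm limit.
Tread T = 652 − 2 × 169 = 314 mm (≥ 228 mm).
Treads = 18 − 1 = 17; going = 17 × 314 = 5338 mm.
Add landings: 5338 + 1342 + 1250 = 7930 mm.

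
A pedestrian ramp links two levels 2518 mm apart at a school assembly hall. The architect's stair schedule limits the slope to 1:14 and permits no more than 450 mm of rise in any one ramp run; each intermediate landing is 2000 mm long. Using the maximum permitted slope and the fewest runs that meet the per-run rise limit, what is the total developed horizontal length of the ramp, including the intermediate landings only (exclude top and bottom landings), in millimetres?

45252 mm

⌈2518/450⌉ = 6 ramp runs. That means 5 intermediate landings.
Horizontal run for 2518 mm of rise at 1:14 is 2518 × 14 = 35252 mm.
Intermediate landings: 5 × 2000 = 10000 mm.
Developed length = 35252 + 10000 = 45252 mm.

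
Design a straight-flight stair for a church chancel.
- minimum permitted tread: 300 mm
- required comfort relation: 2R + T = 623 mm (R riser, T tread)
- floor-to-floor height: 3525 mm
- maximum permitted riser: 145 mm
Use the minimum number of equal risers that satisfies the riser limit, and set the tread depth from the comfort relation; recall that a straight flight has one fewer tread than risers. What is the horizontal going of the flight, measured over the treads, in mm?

8184 mm

At most 145 each: 3525/145 = 24.31, giving 25 risers.
Each riser is 3525/25 = 141 mm (≤ 145 mm).
T = 623 − 2·141 = 341 mm, which satisfies the 300 mm minimum.
Treads = 25 − 1 = 24; going = 24 × 341 = 8184 mm.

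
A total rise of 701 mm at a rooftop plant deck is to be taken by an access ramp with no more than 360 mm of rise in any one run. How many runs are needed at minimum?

At most 360 each: 701/360 = 1.95, giving 2 ramp runs.

2 runs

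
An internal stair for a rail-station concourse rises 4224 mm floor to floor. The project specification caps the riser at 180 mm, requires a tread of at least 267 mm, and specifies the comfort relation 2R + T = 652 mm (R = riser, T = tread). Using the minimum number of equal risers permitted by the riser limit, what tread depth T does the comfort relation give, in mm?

300 mm

⌈4224/180⌉ = 24 risers.
Each riser is 4224/24 = 176 mm (≤ 180 mm).
T = 652 − 2·176 = 300 mm, which satisfies the 267 mm minimum.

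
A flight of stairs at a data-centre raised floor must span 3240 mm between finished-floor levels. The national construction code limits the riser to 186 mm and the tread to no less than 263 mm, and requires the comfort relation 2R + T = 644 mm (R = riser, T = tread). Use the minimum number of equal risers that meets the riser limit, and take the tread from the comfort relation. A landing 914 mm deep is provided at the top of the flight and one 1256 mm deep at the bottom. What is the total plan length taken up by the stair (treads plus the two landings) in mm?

6998 mm

3240 / 186 = 17.419 → round up to 18 risers.
R = 3240 ÷ 18 = 180 mm.
From 2R + T = 644: T = 644 − 360 = 284 mm.
Going = (18 − 1) × 284 = 4828 mm.
Enclosure = 4828 + 914 + 1256 = 6998 mm.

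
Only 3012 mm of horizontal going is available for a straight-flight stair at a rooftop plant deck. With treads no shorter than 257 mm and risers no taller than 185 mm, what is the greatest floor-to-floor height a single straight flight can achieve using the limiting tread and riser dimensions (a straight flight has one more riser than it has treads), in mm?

Treads that fit: ⌊3012 / 257⌋ = 11.
Risers = treads + 1 = 12.
Maximum height = 12 × 185 = 2220 mm.

2220 mm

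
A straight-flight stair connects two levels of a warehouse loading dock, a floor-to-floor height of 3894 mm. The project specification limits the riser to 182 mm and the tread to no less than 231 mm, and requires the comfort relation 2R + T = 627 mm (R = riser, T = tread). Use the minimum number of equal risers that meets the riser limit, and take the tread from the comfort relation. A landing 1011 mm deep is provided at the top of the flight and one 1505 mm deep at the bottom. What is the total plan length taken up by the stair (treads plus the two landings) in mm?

At most 182 each: 3894/182 = 21.40, giving 22 risers.
Each riser is 3894/22 = 177 mm (≤ 182 mm).
Tread T = 627 − 2 × 177 = 273 mm (≥ 231 mm).
Going = (22 − 1) × 273 = 5733 mm.
Add landings: 5733 + 1011 + 1505 = 8249 mm.

8249 mm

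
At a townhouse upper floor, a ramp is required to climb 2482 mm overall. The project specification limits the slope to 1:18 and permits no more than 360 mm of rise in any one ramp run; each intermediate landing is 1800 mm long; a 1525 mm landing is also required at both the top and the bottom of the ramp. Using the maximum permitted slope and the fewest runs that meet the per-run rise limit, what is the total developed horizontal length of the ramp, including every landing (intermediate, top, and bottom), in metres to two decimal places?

2482 / 360 = 6.894 → round up to 7 ramp runs. That means 6 intermediate landings.
Horizontal run for 2482 mm of rise at 1:18 is 2482 × 18 = 44676 mm.
6 intermediate landings contribute 6 × 1800 = 10800 mm.
Top and bottom landings: 2 × 1525 = 3050 mm.
Total = 44676 + 10800 + 3050 = 58526 mm.
= 58.53 m.

58.53 m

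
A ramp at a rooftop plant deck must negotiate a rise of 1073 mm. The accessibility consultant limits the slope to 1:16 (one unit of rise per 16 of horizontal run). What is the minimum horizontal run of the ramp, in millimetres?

17168 mm

At 1:16 the run is 16 × 1073 = 17168 mm.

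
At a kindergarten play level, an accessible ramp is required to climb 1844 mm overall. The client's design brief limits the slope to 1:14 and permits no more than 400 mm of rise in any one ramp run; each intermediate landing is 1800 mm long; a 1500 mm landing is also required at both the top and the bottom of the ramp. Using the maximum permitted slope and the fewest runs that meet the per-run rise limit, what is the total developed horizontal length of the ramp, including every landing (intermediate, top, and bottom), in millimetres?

36016 mm

1844 / 400 = 4.61, so 5 ramp runs are needed. That means 4 intermediate landings.
Ramp run (horizontal) at 1:14: 1844 × 14 = 25816 mm.
Intermediate landings: 4 × 1800 = 7200 mm.
Top and bottom landings: 2 × 1500 = 3000 mm.
Total = 25816 + 7200 + 3000 = 36016 mm.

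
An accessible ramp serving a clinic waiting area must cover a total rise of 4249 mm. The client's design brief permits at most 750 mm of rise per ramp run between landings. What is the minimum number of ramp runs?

6 runs

⌈4249/750⌉ = 6 ramp runs.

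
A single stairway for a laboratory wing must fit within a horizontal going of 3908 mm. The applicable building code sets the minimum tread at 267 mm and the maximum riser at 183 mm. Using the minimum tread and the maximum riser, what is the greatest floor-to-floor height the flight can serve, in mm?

3908 / 267 = 14.64, so 14 treads fit.
Risers = treads + 1 = 15.
Maximum height = 15 × 183 = 2745 mm.

2745 mm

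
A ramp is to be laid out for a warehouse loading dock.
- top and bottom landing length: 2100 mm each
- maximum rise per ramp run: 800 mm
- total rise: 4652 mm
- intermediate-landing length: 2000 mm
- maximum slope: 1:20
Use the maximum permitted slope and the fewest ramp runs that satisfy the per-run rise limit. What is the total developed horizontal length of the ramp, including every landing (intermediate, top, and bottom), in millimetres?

⌈4652/800⌉ = 6 ramp runs. That means 5 intermediate landings.
Horizontal run for 4652 mm of rise at 1:20 is 4652 × 20 = 93040 mm.
5 intermediate landings contribute 5 × 2000 = 10000 mm.
Top and bottom landings: 2 × 2100 = 4200 mm.
Total = 93040 + 10000 + 4200 = 107240 mm.

107240 mm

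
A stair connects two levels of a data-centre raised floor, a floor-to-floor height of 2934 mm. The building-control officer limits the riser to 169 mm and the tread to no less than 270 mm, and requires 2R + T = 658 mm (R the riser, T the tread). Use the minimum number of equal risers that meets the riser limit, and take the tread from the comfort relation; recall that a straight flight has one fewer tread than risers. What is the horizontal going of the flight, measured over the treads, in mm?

⌈2934/169⌉ = 18 risers.
R = 2934 ÷ 18 = 163 mm.
T = 658 − 2·163 = 332 mm, which satisfies the 270 mm minimum.
Going = (18 − 1) × 332 = 5644 mm.

5644 mm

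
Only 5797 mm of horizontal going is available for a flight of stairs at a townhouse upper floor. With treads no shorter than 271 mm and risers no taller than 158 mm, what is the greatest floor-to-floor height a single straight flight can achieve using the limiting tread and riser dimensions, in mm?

Treads that fit: ⌊5797 / 271⌋ = 21.
Risers = treads + 1 = 22.
Maximum height = 22 × 158 = 3476 mm.

3476 mm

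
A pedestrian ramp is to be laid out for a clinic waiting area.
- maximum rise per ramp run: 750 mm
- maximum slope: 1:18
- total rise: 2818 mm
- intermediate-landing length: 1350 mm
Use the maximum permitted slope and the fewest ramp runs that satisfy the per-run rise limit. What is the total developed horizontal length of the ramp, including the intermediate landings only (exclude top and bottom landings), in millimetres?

54774 mm

⌈2818/750⌉ = 4 ramp runs. That means 3 intermediate landings.
Ramp run (horizontal) at 1:18: 2818 × 18 = 50724 mm.
3 intermediate landings contribute 3 × 1350 = 4050 mm.
Developed length = 50724 + 4050 = 54774 mm.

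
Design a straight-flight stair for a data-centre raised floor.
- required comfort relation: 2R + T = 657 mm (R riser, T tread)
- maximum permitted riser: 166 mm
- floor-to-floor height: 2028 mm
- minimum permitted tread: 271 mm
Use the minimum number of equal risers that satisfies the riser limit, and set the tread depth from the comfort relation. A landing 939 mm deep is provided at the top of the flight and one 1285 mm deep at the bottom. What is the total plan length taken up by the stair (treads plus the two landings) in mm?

At most 166 each: 2028/166 = 12.22, giving 13 risers.
R = 2028 ÷ 13 = 156 mm.
Tread T = 657 − 2 × 156 = 345 mm (≥ 271 mm).
Going = (13 − 1) × 345 = 4140 mm.
Add landings: 4140 + 939 + 1285 = 6364 mm.

6364 mm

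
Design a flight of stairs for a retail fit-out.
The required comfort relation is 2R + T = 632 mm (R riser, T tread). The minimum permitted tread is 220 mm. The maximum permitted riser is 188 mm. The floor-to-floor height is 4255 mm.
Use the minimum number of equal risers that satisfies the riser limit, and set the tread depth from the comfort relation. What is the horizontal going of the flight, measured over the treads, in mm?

4255 / 188 = 22.633 → round up to 23 risers.
Riser R = 4255 / 23 = 185 mm, within the 188 mm limit.
T = 632 − 2·185 = 262 mm, which satisfies the 220 mm minimum.
Going = (23 − 1) × 262 = 5764 mm.

5764 mm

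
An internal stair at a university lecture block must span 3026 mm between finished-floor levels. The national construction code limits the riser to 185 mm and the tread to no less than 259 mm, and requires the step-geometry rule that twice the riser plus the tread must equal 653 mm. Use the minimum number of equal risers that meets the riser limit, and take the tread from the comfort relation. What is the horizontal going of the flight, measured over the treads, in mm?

At most 185 each: 3026/185 = 16.36, giving 17 risers.
R = 3026 ÷ 17 = 178 mm.
Tread T = 653 − 2 × 178 = 297 mm (≥ 259 mm).
Treads = 17 − 1 = 16; going = 16 × 297 = 4752 mm.

4752 mm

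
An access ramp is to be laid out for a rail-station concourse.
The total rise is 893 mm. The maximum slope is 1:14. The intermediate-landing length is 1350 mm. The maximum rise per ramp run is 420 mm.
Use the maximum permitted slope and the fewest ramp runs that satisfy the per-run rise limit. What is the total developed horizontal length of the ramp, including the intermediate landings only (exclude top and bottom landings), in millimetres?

15202 mm

At most 420 each: 893/420 = 2.13, giving 3 ramp runs. That means 2 intermediate landings.
Ramp run (horizontal) at 1:14: 893 × 14 = 12502 mm.
2 intermediate landings contribute 2 × 1350 = 2700 mm.
Total developed length = 12502 + 2700 = 15202 mm.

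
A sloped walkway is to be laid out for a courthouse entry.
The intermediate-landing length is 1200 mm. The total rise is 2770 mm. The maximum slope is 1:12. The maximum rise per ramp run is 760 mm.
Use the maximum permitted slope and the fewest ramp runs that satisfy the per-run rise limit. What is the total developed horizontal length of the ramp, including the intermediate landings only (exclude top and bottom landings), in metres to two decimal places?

36.84 m

2770 / 760 = 3.645 → round up to 4 ramp runs. That means 3 intermediate landings.
Horizontal run for 2770 mm of rise at 1:12 is 2770 × 12 = 33240 mm.
Intermediate landings: 3 × 1200 = 3600 mm.
Developed length = 33240 + 3600 = 36840 mm.
= 36.84 m.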